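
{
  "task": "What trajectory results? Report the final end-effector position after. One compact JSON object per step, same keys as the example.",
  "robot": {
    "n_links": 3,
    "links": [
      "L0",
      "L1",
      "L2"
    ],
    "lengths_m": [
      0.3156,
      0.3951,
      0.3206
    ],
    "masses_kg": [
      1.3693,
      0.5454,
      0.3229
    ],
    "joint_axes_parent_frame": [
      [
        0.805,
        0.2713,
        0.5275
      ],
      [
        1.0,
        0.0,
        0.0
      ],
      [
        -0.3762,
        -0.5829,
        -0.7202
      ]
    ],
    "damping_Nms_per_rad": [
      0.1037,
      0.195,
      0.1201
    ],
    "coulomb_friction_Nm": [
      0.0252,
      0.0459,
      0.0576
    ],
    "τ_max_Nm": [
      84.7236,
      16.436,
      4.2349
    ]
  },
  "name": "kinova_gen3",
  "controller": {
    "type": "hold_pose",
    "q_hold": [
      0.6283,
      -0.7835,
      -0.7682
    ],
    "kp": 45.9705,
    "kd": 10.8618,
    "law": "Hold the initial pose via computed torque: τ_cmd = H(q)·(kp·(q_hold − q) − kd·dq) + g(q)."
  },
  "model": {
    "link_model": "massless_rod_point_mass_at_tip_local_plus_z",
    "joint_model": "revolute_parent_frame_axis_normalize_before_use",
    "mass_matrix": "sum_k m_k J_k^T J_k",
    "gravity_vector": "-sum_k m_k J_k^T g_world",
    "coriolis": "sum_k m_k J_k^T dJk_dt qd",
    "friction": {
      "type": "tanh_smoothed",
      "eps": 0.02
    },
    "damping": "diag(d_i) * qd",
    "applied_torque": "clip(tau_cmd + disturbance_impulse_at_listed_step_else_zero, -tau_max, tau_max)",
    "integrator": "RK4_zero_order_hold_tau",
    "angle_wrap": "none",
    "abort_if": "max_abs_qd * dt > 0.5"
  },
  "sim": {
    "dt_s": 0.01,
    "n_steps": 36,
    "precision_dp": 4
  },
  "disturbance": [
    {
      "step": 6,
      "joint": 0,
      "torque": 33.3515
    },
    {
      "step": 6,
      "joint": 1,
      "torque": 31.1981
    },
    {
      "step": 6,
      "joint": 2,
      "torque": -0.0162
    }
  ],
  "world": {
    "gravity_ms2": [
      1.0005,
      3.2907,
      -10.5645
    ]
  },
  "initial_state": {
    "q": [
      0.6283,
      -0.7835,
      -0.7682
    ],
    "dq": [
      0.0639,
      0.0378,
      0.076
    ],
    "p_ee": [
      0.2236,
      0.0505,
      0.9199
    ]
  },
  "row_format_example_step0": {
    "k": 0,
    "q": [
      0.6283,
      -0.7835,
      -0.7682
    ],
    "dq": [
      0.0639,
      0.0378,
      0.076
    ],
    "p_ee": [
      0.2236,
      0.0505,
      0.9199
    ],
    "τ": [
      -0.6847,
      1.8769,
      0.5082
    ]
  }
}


{"k":1,"q":[0.6289,-0.7832,-0.7677],"dq":[0.0574,0.0312,0.0291],"p_ee":[0.2237,0.0498,0.92],"\u03c4":[-0.6627,1.8967,0.5157]}
{"k":2,"q":[0.6295,-0.7829,-0.7675],"dq":[0.0517,0.0248,0.0057],"p_ee":[0.2239,0.0493,0.92],"\u03c4":[-0.6414,1.9155,0.5195]}
{"k":3,"q":[0.6299,-0.7827,-0.7675],"dq":[0.0466,0.019,0.0014],"p_ee":[0.2241,0.0489,0.92],"\u03c4":[-0.6207,1.9329,0.5202]}
{"k":4,"q":[0.6304,-0.7825,-0.7675],"dq":[0.0414,0.0145,0.0003],"p_ee":[0.2242,0.0485,0.9201],"\u03c4":[-0.6008,1.9491,0.5204]}
{"k":5,"q":[0.6308,-0.7824,-0.7675],"dq":[0.0362,0.011,-0.0],"p_ee":[0.2243,0.0482,0.9201],"\u03c4":[-0.5816,1.964,0.5204]}
{"k":6,"q":[0.6311,-0.7823,-0.7675],"dq":[0.0309,0.0085,-0.0002],"p_ee":[0.2244,0.0479,0.9201],"\u03c4":[32.7884,16.436,0.5041]}
{"k":7,"q":[0.6384,-0.7865,-0.7658],"dq":[1.42,-0.8524,0.3366],"p_ee":[0.2247,0.0459,0.9196],"\u03c4":[-4.2809,0.3604,0.5287]}
{"k":8,"q":[0.6516,-0.7943,-0.7629],"dq":[1.2298,-0.7128,0.2339],"p_ee":[0.2252,0.0424,0.9186],"\u03c4":[-4.0768,0.4385,0.5361]}
{"k":9,"q":[0.6631,-0.8009,-0.761],"dq":[1.0584,-0.5911,0.1503],"p_ee":[0.2258,0.0392,0.9178],"\u03c4":[-3.8769,0.5178,0.5423]}
{"k":10,"q":[0.6729,-0.8062,-0.7599],"dq":[0.904,-0.4852,0.0821],"p_ee":[0.2265,0.0363,0.917],"\u03c4":[-3.6819,0.5974,0.5476]}
{"k":11,"q":[0.6812,-0.8106,-0.7593],"dq":[0.7649,-0.3931,0.0273],"p_ee":[0.2272,0.0338,0.9162],"\u03c4":[-3.4922,0.6769,0.552]}
{"k":12,"q":[0.6882,-0.8141,-0.7592],"dq":[0.6404,-0.3134,0.0028],"p_ee":[0.2278,0.0316,0.9156],"\u03c4":[-3.3083,0.7558,0.5522]}
{"k":13,"q":[0.6941,-0.8169,-0.7592],"dq":[0.5289,-0.2446,-0.0015],"p_ee":[0.2285,0.0297,0.9151],"\u03c4":[-3.1302,0.8337,0.5495]}
{"k":14,"q":[0.6989,-0.8191,-0.7592],"dq":[0.4287,-0.1849,-0.0024],"p_ee":[0.229,0.0281,0.9146],"\u03c4":[-2.9585,0.9101,0.5467]}
{"k":15,"q":[0.7027,-0.8207,-0.7593],"dq":[0.3389,-0.1332,-0.0027],"p_ee":[0.2295,0.0267,0.9143],"\u03c4":[-2.793,0.9847,0.544]}
{"k":16,"q":[0.7057,-0.8218,-0.7593],"dq":[0.2585,-0.0884,-0.0027],"p_ee":[0.2299,0.0256,0.9141],"\u03c4":[-2.634,1.0574,0.5415]}
{"k":17,"q":[0.7079,-0.8225,-0.7593],"dq":[0.1866,-0.0497,-0.0027],"p_ee":[0.2302,0.0246,0.9139],"\u03c4":[-2.4815,1.1278,0.5393]}
{"k":18,"q":[0.7094,-0.8228,-0.7594],"dq":[0.123,-0.017,-0.0026],"p_ee":[0.2305,0.0239,0.9138],"\u03c4":[-2.3355,1.1964,0.5372]}
{"k":19,"q":[0.7104,-0.8228,-0.7594],"dq":[0.0691,0.0069,-0.0023],"p_ee":[0.2307,0.0233,0.9137],"\u03c4":[-2.196,1.2659,0.5353]}
{"k":20,"q":[0.7109,-0.8227,-0.7594],"dq":[0.0243,0.0224,-0.002],"p_ee":[0.2309,0.0229,0.9137],"\u03c4":[-2.063,1.3366,0.5336]}
{"k":21,"q":[0.7109,-0.8224,-0.7594],"dq":[-0.0129,0.0325,-0.0017],"p_ee":[0.231,0.0227,0.9138],"\u03c4":[-1.9384,1.4055,0.5321]}
{"k":22,"q":[0.7106,-0.822,-0.7594],"dq":[-0.0434,0.0383,-0.0014],"p_ee":[0.231,0.0227,0.9138],"\u03c4":[-1.823,1.4712,0.5308]}
{"k":23,"q":[0.7101,-0.8216,-0.7594],"dq":[-0.0699,0.0426,-0.0013],"p_ee":[0.231,0.0228,0.9139],"\u03c4":[-1.7138,1.5337,0.5295]}
{"k":24,"q":[0.7093,-0.8212,-0.7595],"dq":[-0.0929,0.0458,-0.0013],"p_ee":[0.2309,0.023,0.914],"\u03c4":[-1.6104,1.5929,0.5283]}
{"k":25,"q":[0.7082,-0.8207,-0.7595],"dq":[-0.1129,0.0483,-0.0012],"p_ee":[0.2308,0.0234,0.9141],"\u03c4":[-1.5125,1.6488,0.5272]}
{"k":26,"q":[0.707,-0.8202,-0.7595],"dq":[-0.1301,0.0501,-0.0012],"p_ee":[0.2306,0.0238,0.9142],"\u03c4":[-1.42,1.7015,0.5261]}
{"k":27,"q":[0.7056,-0.8197,-0.7595],"dq":[-0.1448,0.0513,-0.0011],"p_ee":[0.2305,0.0244,0.9143],"\u03c4":[-1.3328,1.7511,0.5251]}
{"k":28,"q":[0.7041,-0.8192,-0.7595],"dq":[-0.1571,0.052,-0.0011],"p_ee":[0.2302,0.025,0.9144],"\u03c4":[-1.2506,1.7977,0.5241]}
{"k":29,"q":[0.7025,-0.8187,-0.7595],"dq":[-0.1673,0.0523,-0.001],"p_ee":[0.23,0.0256,0.9145],"\u03c4":[-1.1734,1.8413,0.5231]}
{"k":30,"q":[0.7008,-0.8182,-0.7595],"dq":[-0.1756,0.0523,-0.001],"p_ee":[0.2298,0.0264,0.9146],"\u03c4":[-1.1009,1.8821,0.5222]}
{"k":31,"q":[0.699,-0.8176,-0.7595],"dq":[-0.1822,0.052,-0.0009],"p_ee":[0.2295,0.0272,0.9148],"\u03c4":[-1.0329,1.9201,0.5213]}
{"k":32,"q":[0.6972,-0.8171,-0.7595],"dq":[-0.1872,0.0515,-0.0009],"p_ee":[0.2292,0.028,0.9149],"\u03c4":[-0.9693,1.9556,0.5205]}
{"k":33,"q":[0.6953,-0.8166,-0.7596],"dq":[-0.1908,0.0508,-0.0009],"p_ee":[0.2289,0.0288,0.915],"\u03c4":[-0.9098,1.9885,0.5197]}
{"k":34,"q":[0.6934,-0.8161,-0.7596],"dq":[-0.1932,0.0499,-0.0009],"p_ee":[0.2286,0.0297,0.9152],"\u03c4":[-0.8544,2.019,0.519]}
{"k":35,"q":[0.6914,-0.8156,-0.7596],"dq":[-0.1944,0.049,-0.0008],"p_ee":[0.2283,0.0306,0.9153],"\u03c4":[-0.8028,2.0472,0.5183]}
{"k":36,"q":[0.6895,-0.8151,-0.7596],"dq":[-0.1946,0.0479,-0.0008],"p_ee":[0.2279,0.0315,0.9154]}
{"summary": "final p_ee position (m): 0.2279 0.0315 0.9154"}


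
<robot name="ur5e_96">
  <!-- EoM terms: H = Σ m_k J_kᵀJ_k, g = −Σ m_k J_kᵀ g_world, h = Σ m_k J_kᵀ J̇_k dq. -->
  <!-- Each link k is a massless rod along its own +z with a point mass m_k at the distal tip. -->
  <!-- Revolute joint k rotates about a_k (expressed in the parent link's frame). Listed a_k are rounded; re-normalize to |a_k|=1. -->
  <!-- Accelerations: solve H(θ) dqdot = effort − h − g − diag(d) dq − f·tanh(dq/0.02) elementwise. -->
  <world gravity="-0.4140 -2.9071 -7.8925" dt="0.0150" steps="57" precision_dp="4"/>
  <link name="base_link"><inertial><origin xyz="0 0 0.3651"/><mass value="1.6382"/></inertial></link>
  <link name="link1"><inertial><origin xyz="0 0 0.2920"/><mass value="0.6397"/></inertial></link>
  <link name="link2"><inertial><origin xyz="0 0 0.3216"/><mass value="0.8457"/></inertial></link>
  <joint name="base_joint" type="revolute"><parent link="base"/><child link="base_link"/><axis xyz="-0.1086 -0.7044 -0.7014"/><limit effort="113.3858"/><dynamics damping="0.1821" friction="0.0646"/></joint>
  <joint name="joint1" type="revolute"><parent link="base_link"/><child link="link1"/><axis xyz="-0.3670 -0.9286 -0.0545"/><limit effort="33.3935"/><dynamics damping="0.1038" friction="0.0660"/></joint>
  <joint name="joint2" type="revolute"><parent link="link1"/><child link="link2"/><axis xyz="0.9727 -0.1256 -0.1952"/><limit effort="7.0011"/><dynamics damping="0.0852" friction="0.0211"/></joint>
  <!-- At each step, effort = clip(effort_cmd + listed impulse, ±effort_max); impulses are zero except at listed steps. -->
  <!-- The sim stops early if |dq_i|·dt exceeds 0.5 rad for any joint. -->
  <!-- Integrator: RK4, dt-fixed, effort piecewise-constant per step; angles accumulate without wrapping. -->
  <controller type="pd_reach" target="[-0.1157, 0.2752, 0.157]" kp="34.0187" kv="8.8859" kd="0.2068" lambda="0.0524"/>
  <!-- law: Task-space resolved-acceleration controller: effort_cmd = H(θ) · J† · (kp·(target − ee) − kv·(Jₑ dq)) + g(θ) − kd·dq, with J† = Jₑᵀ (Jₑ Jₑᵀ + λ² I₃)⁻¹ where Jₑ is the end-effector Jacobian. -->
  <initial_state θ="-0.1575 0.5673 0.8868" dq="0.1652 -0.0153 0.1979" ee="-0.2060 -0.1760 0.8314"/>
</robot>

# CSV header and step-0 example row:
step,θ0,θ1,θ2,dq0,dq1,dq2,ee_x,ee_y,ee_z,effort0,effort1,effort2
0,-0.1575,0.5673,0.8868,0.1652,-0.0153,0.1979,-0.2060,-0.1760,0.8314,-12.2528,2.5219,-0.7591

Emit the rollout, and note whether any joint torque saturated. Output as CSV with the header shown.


step,θ0,θ1,θ2,dq0,dq1,dq2,ee_x,ee_y,ee_z,effort0,effort1,effort2
1,-0.1698,0.5897,0.8848,-1.7746,2.9574,-0.4828,-0.2077,-0.1754,0.8290,-11.5299,1.3756,-0.8045
2,-0.2081,0.6513,0.8717,-3.3184,5.2031,-1.3252,-0.2094,-0.1739,0.8238,-10.9890,0.4333,-0.8658
3,-0.2672,0.7416,0.8439,-4.5352,6.7695,-2.4516,-0.2110,-0.1715,0.8162,-10.5952,-0.4150,-0.9053
4,-0.3424,0.8506,0.7973,-5.4786,7.7078,-3.7969,-0.2124,-0.1686,0.8064,-10.1543,-1.2316,-0.9311
5,-0.4300,0.9694,0.7299,-6.1858,8.0897,-5.2001,-0.2133,-0.1651,0.7942,-9.2924,-2.0197,-0.9627
6,-0.5264,1.0904,0.6424,-6.6697,8.0112,-6.4623,-0.2134,-0.1610,0.7795,-7.6919,-2.7350,-1.0159
7,-0.6284,1.2075,0.5382,-6.9297,7.5959,-7.4038,-0.2124,-0.1560,0.7621,-5.4206,-3.3302,-1.0922
8,-0.7327,1.3167,0.4230,-6.9796,6.9872,-7.9318,-0.2099,-0.1503,0.7421,-2.9137,-3.7925,-1.1768
9,-0.8364,1.4163,0.3029,-6.8620,6.3182,-8.0698,-0.2059,-0.1438,0.7201,-0.6245,-4.1389,-1.2477
10,-0.9375,1.5060,0.1829,-6.6336,5.6794,-7.9174,-0.2006,-0.1368,0.6966,1.2075,-4.3922,-1.2875
11,-1.0347,1.5868,0.0666,-6.3453,5.1138,-7.5882,-0.1943,-0.1294,0.6723,2.5430,-4.5698,-1.2894
12,-1.1275,1.6597,-0.0440,-6.0327,4.6314,-7.1729,-0.1874,-0.1216,0.6477,3.4447,-4.6840,-1.2553
13,-1.2155,1.7260,-0.1482,-5.7170,4.2260,-6.7313,-0.1802,-0.1135,0.6233,4.0037,-4.7449,-1.1914
14,-1.2989,1.7867,-0.2459,-5.4094,3.8855,-6.2983,-0.1731,-0.1051,0.5994,4.3061,-4.7614,-1.1054
15,-1.3778,1.8428,-0.3372,-5.1149,3.5975,-5.8920,-0.1663,-0.0964,0.5763,4.4229,-4.7423,-1.0042
16,-1.4524,1.8948,-0.4227,-4.8353,3.3515,-5.5198,-0.1599,-0.0874,0.5540,4.4083,-4.6954,-0.8938
17,-1.5229,1.9435,-0.5029,-4.5708,3.1387,-5.1837,-0.1541,-0.0781,0.5328,4.3032,-4.6275,-0.7786
18,-1.5896,1.9892,-0.5784,-4.3206,2.9525,-4.8821,-0.1489,-0.0686,0.5125,4.1377,-4.5443,-0.6622
19,-1.6526,2.0322,-0.6495,-4.0839,2.7878,-4.6121,-0.1444,-0.0587,0.4933,3.9335,-4.4503,-0.5472
20,-1.7122,2.0729,-0.7168,-3.8599,2.6406,-4.3701,-0.1406,-0.0486,0.4752,3.7066,-4.3491,-0.4354
21,-1.7685,2.1115,-0.7807,-3.6477,2.5080,-4.1521,-0.1373,-0.0384,0.4580,3.4684,-4.2431,-0.3282
22,-1.8218,2.1483,-0.8414,-3.4469,2.3878,-3.9547,-0.1347,-0.0279,0.4418,3.2267,-4.1344,-0.2266
23,-1.8720,2.1833,-0.8994,-3.2570,2.2783,-3.7746,-0.1326,-0.0173,0.4264,2.9872,-4.0242,-0.1313
24,-1.9196,2.2167,-0.9547,-3.0779,2.1783,-3.6088,-0.1309,-0.0066,0.4120,2.7537,-3.9135,-0.0427
25,-1.9645,2.2487,-1.0077,-2.9093,2.0867,-3.4548,-0.1297,0.0041,0.3984,2.5283,-3.8028,0.0391
26,-2.0070,2.2794,-1.0584,-2.7514,2.0027,-3.3106,-0.1289,0.0148,0.3856,2.3126,-3.6923,0.1140
27,-2.0471,2.3089,-1.1070,-2.6043,1.9258,-3.1744,-0.1283,0.0255,0.3734,2.1069,-3.5824,0.1821
28,-2.0852,2.3373,-1.1536,-2.4680,1.8554,-3.0450,-0.1280,0.0361,0.3620,1.9115,-3.4731,0.2436
29,-2.1213,2.3646,-1.1983,-2.3427,1.7910,-2.9214,-0.1279,0.0466,0.3512,1.7260,-3.3644,0.2987
30,-2.1556,2.3911,-1.2412,-2.2286,1.7322,-2.8029,-0.1280,0.0570,0.3410,1.5499,-3.2564,0.3479
31,-2.1882,2.4167,-1.2824,-2.1257,1.6785,-2.6889,-0.1282,0.0671,0.3313,1.3832,-3.1491,0.3915
32,-2.2195,2.4415,-1.3219,-2.0340,1.6295,-2.5794,-0.1284,0.0771,0.3222,1.2258,-3.0426,0.4298
33,-2.2494,2.4656,-1.3598,-1.9535,1.5847,-2.4742,-0.1287,0.0868,0.3136,1.0787,-2.9374,0.4635
34,-2.2782,2.4891,-1.3961,-1.8836,1.5434,-2.3734,-0.1291,0.0962,0.3054,0.9444,-2.8341,0.4928
35,-2.3060,2.5120,-1.4310,-1.8236,1.5049,-2.2770,-0.1295,0.1054,0.2977,0.8269,-2.7337,0.5182
36,-2.3329,2.5343,-1.4644,-1.7721,1.4682,-2.1850,-0.1299,0.1143,0.2905,0.7327,-2.6377,0.5402
37,-2.3592,2.5561,-1.4965,-1.7267,1.4319,-2.0975,-0.1303,0.1229,0.2837,0.6697,-2.5481,0.5591
38,-2.3848,2.5773,-1.5273,-1.6841,1.3942,-2.0140,-0.1307,0.1313,0.2772,0.6461,-2.4667,0.5752
39,-2.4097,2.5979,-1.5569,-1.6398,1.3532,-1.9338,-0.1311,0.1393,0.2712,0.6669,-2.3948,0.5888
40,-2.4339,2.6179,-1.5853,-1.5889,1.3070,-1.8559,-0.1314,0.1470,0.2656,0.7302,-2.3324,0.6000
41,-2.4573,2.6371,-1.6126,-1.5263,1.2539,-1.7790,-0.1318,0.1544,0.2603,0.8260,-2.2776,0.6091
42,-2.4796,2.6555,-1.6387,-1.4487,1.1931,-1.7018,-0.1322,0.1616,0.2554,0.9374,-2.2275,0.6163
43,-2.5007,2.6729,-1.6636,-1.3545,1.1250,-1.6232,-0.1325,0.1684,0.2508,1.0461,-2.1784,0.6218
44,-2.5202,2.6892,-1.6873,-1.2447,1.0511,-1.5426,-0.1328,0.1749,0.2464,1.1369,-2.1278,0.6259
45,-2.5379,2.7044,-1.7099,-1.1221,0.9733,-1.4599,-0.1330,0.1812,0.2424,1.2011,-2.0742,0.6289
46,-2.5538,2.7184,-1.7311,-0.9908,0.8940,-1.3757,-0.1332,0.1871,0.2386,1.2362,-2.0176,0.6312
47,-2.5676,2.7313,-1.7511,-0.8551,0.8152,-1.2908,-0.1333,0.1928,0.2350,1.2442,-1.9589,0.6330
48,-2.5794,2.7429,-1.7698,-0.7188,0.7387,-1.2061,-0.1334,0.1981,0.2315,1.2299,-1.8991,0.6346
49,-2.5892,2.7535,-1.7873,-0.5853,0.6658,-1.1227,-0.1334,0.2032,0.2283,1.1988,-1.8397,0.6363
50,-2.5970,2.7629,-1.8035,-0.4572,0.5973,-1.0414,-0.1333,0.2080,0.2252,1.1563,-1.7819,0.6380
51,-2.6030,2.7714,-1.8185,-0.3363,0.5337,-0.9628,-0.1332,0.2125,0.2222,1.1071,-1.7265,0.6400
52,-2.6072,2.7790,-1.8324,-0.2235,0.4752,-0.8876,-0.1330,0.2167,0.2193,1.0547,-1.6744,0.6421
53,-2.6097,2.7857,-1.8452,-0.1196,0.4218,-0.8160,-0.1327,0.2208,0.2165,1.0019,-1.6259,0.6444
54,-2.6108,2.7917,-1.8569,-0.0250,0.3733,-0.7483,-0.1323,0.2245,0.2139,0.9508,-1.5812,0.6467
55,-2.6106,2.7970,-1.8677,0.0494,0.3300,-0.6899,-0.1319,0.2281,0.2113,0.9073,-1.5394,0.6502
56,-2.6094,2.8016,-1.8776,0.1116,0.2913,-0.6369,-0.1315,0.2315,0.2089,0.8689,-1.5012,0.6539
57,-2.6073,2.8058,-1.8868,0.1667,0.2568,-0.5868,-0.1309,0.2346,0.2065,,,
# any joint saturated: no


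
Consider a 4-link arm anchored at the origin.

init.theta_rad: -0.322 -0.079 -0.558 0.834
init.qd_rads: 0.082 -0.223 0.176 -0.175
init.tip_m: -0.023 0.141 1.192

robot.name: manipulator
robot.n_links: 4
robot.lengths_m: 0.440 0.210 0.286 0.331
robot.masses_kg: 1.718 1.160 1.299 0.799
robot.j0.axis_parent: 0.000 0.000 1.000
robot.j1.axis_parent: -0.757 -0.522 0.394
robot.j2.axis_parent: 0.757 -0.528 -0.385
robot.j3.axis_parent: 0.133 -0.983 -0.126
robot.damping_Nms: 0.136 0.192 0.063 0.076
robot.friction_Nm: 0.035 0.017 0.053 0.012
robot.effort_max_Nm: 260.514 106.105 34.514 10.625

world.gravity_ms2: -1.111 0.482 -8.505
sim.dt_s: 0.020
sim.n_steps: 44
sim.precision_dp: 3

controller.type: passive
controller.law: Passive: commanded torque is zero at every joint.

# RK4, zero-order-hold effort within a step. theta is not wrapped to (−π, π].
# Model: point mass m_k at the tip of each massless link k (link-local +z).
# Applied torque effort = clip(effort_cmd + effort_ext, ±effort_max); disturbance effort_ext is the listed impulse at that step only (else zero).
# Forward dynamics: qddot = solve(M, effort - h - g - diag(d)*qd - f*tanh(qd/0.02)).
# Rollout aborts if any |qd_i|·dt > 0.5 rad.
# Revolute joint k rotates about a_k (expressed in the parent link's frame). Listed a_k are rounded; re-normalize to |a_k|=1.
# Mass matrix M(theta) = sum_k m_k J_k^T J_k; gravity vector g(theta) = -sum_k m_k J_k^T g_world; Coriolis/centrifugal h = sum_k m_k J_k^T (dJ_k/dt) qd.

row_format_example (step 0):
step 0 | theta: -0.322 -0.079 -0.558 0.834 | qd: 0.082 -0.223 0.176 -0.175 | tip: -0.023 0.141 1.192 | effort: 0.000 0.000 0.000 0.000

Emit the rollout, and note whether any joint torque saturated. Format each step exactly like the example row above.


step 1 | theta: -0.321 -0.084 -0.558 0.837 | qd: 0.053 -0.303 -0.216 0.506 | tip: -0.023 0.137 1.192 | effort: 0.000 0.000 0.000 0.000
step 2 | theta: -0.320 -0.091 -0.567 0.854 | qd: 0.014 -0.374 -0.586 1.150 | tip: -0.024 0.135 1.191 | effort: 0.000 0.000 0.000 0.000
step 3 | theta: -0.320 -0.099 -0.582 0.883 | qd: -0.008 -0.441 -0.950 1.761 | tip: -0.025 0.133 1.187 | effort: 0.000 0.000 0.000 0.000
step 4 | theta: -0.320 -0.109 -0.604 0.924 | qd: -0.037 -0.498 -1.306 2.341 | tip: -0.028 0.131 1.181 | effort: 0.000 0.000 0.000 0.000
step 5 | theta: -0.322 -0.119 -0.634 0.977 | qd: -0.098 -0.540 -1.654 2.893 | tip: -0.031 0.130 1.172 | effort: 0.000 0.000 0.000 0.000
step 6 | theta: -0.325 -0.130 -0.671 1.040 | qd: -0.201 -0.564 -1.996 3.418 | tip: -0.035 0.130 1.162 | effort: 0.000 0.000 0.000 0.000
step 7 | theta: -0.330 -0.141 -0.714 1.113 | qd: -0.341 -0.566 -2.335 3.914 | tip: -0.040 0.129 1.149 | effort: 0.000 0.000 0.000 0.000
step 8 | theta: -0.338 -0.153 -0.764 1.196 | qd: -0.515 -0.545 -2.671 4.381 | tip: -0.045 0.129 1.133 | effort: 0.000 0.000 0.000 0.000
step 9 | theta: -0.351 -0.163 -0.821 1.288 | qd: -0.721 -0.496 -3.003 4.821 | tip: -0.050 0.129 1.114 | effort: 0.000 0.000 0.000 0.000
step 10 | theta: -0.367 -0.172 -0.884 1.389 | qd: -0.955 -0.417 -3.331 5.232 | tip: -0.055 0.128 1.093 | effort: 0.000 0.000 0.000 0.000
step 11 | theta: -0.389 -0.179 -0.954 1.497 | qd: -1.213 -0.303 -3.649 5.618 | tip: -0.059 0.128 1.069 | effort: 0.000 0.000 0.000 0.000
step 12 | theta: -0.416 -0.184 -1.030 1.613 | qd: -1.488 -0.149 -3.951 5.982 | tip: -0.064 0.127 1.041 | effort: 0.000 0.000 0.000 0.000
step 13 | theta: -0.449 -0.185 -1.112 1.737 | qd: -1.772 0.047 -4.228 6.327 | tip: -0.068 0.125 1.011 | effort: 0.000 0.000 0.000 0.000
step 14 | theta: -0.487 -0.182 -1.199 1.866 | qd: -2.052 0.287 -4.472 6.657 | tip: -0.072 0.123 0.978 | effort: 0.000 0.000 0.000 0.000
step 15 | theta: -0.531 -0.173 -1.290 2.003 | qd: -2.314 0.577 -4.668 6.976 | tip: -0.075 0.120 0.943 | effort: 0.000 0.000 0.000 0.000
step 16 | theta: -0.579 -0.159 -1.385 2.145 | qd: -2.543 0.916 -4.807 7.287 | tip: -0.077 0.116 0.904 | effort: 0.000 0.000 0.000 0.000
step 17 | theta: -0.632 -0.136 -1.482 2.294 | qd: -2.723 1.306 -4.879 7.592 | tip: -0.078 0.111 0.864 | effort: 0.000 0.000 0.000 0.000
step 18 | theta: -0.688 -0.106 -1.580 2.449 | qd: -2.842 1.747 -4.879 7.890 | tip: -0.078 0.104 0.821 | effort: 0.000 0.000 0.000 0.000
step 19 | theta: -0.745 -0.066 -1.677 2.610 | qd: -2.893 2.240 -4.801 8.180 | tip: -0.078 0.097 0.776 | effort: 0.000 0.000 0.000 0.000
step 20 | theta: -0.803 -0.016 -1.771 2.776 | qd: -2.872 2.790 -4.639 8.460 | tip: -0.076 0.088 0.730 | effort: 0.000 0.000 0.000 0.000
step 21 | theta: -0.860 0.046 -1.862 2.948 | qd: -2.777 3.408 -4.372 8.727 | tip: -0.074 0.077 0.682 | effort: 0.000 0.000 0.000 0.000
step 22 | theta: -0.914 0.121 -1.945 3.125 | qd: -2.602 4.106 -3.975 8.974 | tip: -0.071 0.065 0.632 | effort: 0.000 0.000 0.000 0.000
step 23 | theta: -0.963 0.211 -2.020 3.307 | qd: -2.343 4.885 -3.425 9.190 | tip: -0.066 0.051 0.581 | effort: 0.000 0.000 0.000 0.000
step 24 | theta: -1.007 0.317 -2.081 3.492 | qd: -2.008 5.717 -2.744 9.369 | tip: -0.061 0.035 0.530 | effort: 0.000 0.000 0.000 0.000
step 25 | theta: -1.043 0.439 -2.129 3.681 | qd: -1.633 6.529 -2.020 9.528 | tip: -0.053 0.015 0.478 | effort: 0.000 0.000 0.000 0.000
step 26 | theta: -1.072 0.577 -2.163 3.874 | qd: -1.271 7.247 -1.361 9.717 | tip: -0.043 -0.009 0.427 | effort: 0.000 0.000 0.000 0.000
step 27 | theta: -1.094 0.728 -2.184 4.071 | qd: -0.963 7.854 -0.807 9.974 | tip: -0.029 -0.037 0.377 | effort: 0.000 0.000 0.000 0.000
step 28 | theta: -1.111 0.891 -2.195 4.273 | qd: -0.729 8.404 -0.310 10.294 | tip: -0.012 -0.068 0.327 | effort: 0.000 0.000 0.000 0.000
step 29 | theta: -1.124 1.065 -2.196 4.482 | qd: -0.588 8.984 0.238 10.621 | tip: 0.009 -0.100 0.277 | effort: 0.000 0.000 0.000 0.000
step 30 | theta: -1.136 1.251 -2.185 4.697 | qd: -0.575 9.679 0.981 10.845 | tip: 0.033 -0.132 0.227 | effort: 0.000 0.000 0.000 0.000
step 31 | theta: -1.149 1.453 -2.154 4.914 | qd: -0.768 10.591 2.150 10.732 | tip: 0.059 -0.162 0.176 | effort: 0.000 0.000 0.000 0.000
step 32 | theta: -1.169 1.677 -2.093 5.121 | qd: -1.345 11.831 4.105 9.796 | tip: 0.086 -0.188 0.124 | effort: 0.000 0.000 0.000 0.000
step 33 | theta: -1.207 1.929 -1.981 5.293 | qd: -2.671 13.499 7.447 6.969 | tip: 0.111 -0.208 0.070 | effort: 0.000 0.000 0.000 0.000
step 34 | theta: -1.283 2.217 -1.784 5.377 | qd: -4.950 15.126 12.277 0.803 | tip: 0.127 -0.217 0.015 | effort: 0.000 0.000 0.000 0.000
step 35 | theta: -1.391 2.514 -1.511 5.331 | qd: -5.141 13.886 14.033 -4.406 | tip: 0.119 -0.210 -0.037 | effort: 0.000 0.000 0.000 0.000
step 36 | theta: -1.463 2.757 -1.253 5.248 | qd: -1.803 10.456 11.664 -3.290 | tip: 0.091 -0.186 -0.084 | effort: 0.000 0.000 0.000 0.000
step 37 | theta: -1.465 2.938 -1.037 5.204 | qd: 1.442 7.726 10.135 -1.144 | tip: 0.052 -0.151 -0.129 | effort: 0.000 0.000 0.000 0.000
step 38 | theta: -1.408 3.069 -0.842 5.200 | qd: 4.210 5.350 9.511 0.636 | tip: 0.008 -0.106 -0.173 | effort: 0.000 0.000 0.000 0.000
step 39 | theta: -1.298 3.151 -0.656 5.228 | qd: 6.810 2.820 9.060 2.218 | tip: -0.043 -0.053 -0.213 | effort: 0.000 0.000 0.000 0.000
step 40 | theta: -1.135 3.178 -0.483 5.288 | qd: 9.551 -0.242 8.107 3.759 | tip: -0.102 0.008 -0.244 | effort: 0.000 0.000 0.000 0.000
step 41 | theta: -0.912 3.135 -0.340 5.378 | qd: 12.880 -4.297 5.809 5.207 | tip: -0.172 0.072 -0.260 | effort: 0.000 0.000 0.000 0.000
step 42 | theta: -0.613 2.996 -0.270 5.495 | qd: 16.872 -9.598 0.694 6.485 | tip: -0.250 0.133 -0.255 | effort: 0.000 0.000 0.000 0.000
step 43 | theta: -0.279 2.777 -0.314 5.630 | qd: 14.732 -10.950 -3.972 6.528 | tip: -0.330 0.176 -0.231 | effort: 0.000 0.000 0.000 0.000
step 44 | theta: -0.072 2.605 -0.366 5.739 | qd: 6.308 -6.187 -0.668 4.411 | tip: -0.403 0.198 -0.196
any joint saturated: no


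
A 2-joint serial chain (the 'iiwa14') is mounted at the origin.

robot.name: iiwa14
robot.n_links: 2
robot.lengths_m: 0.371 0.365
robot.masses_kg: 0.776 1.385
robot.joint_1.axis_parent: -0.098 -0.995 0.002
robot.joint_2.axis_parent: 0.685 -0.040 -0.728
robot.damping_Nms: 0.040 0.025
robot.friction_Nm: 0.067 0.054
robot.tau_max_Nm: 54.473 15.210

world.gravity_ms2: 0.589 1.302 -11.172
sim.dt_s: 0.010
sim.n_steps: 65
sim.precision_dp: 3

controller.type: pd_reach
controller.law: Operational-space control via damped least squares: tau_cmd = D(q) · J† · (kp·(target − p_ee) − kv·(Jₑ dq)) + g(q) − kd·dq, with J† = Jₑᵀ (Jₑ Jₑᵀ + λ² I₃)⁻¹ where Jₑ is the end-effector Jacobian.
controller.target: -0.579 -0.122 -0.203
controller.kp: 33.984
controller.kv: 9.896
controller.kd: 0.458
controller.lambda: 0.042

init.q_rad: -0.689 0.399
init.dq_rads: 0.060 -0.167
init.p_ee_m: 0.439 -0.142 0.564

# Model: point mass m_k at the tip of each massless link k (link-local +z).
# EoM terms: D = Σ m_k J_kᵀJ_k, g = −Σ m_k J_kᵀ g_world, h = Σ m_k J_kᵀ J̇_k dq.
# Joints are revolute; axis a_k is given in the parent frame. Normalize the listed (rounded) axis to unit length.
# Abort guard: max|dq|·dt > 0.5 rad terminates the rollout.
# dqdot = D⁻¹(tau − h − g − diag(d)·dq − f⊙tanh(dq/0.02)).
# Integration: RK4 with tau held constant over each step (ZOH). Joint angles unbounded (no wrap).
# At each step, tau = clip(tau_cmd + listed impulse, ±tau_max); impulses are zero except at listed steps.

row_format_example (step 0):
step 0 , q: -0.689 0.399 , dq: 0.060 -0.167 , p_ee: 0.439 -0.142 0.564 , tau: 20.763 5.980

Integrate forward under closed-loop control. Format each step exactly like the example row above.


step 1 , q: -0.688 0.400 , dq: 0.151 0.417 , p_ee: 0.439 -0.142 0.565 , tau: 19.619 5.177
step 2 , q: -0.686 0.407 , dq: 0.234 0.909 , p_ee: 0.437 -0.143 0.566 , tau: 18.582 4.536
step 3 , q: -0.683 0.418 , dq: 0.309 1.332 , p_ee: 0.434 -0.146 0.567 , tau: 17.642 4.021
step 4 , q: -0.680 0.433 , dq: 0.374 1.700 , p_ee: 0.430 -0.149 0.568 , tau: 16.787 3.606
step 5 , q: -0.676 0.452 , dq: 0.431 2.025 , p_ee: 0.426 -0.153 0.570 , tau: 16.007 3.271
step 6 , q: -0.671 0.474 , dq: 0.478 2.317 , p_ee: 0.420 -0.157 0.571 , tau: 15.291 3.000
step 7 , q: -0.666 0.498 , dq: 0.518 2.583 , p_ee: 0.414 -0.162 0.573 , tau: 14.632 2.778
step 8 , q: -0.661 0.525 , dq: 0.548 2.831 , p_ee: 0.408 -0.167 0.575 , tau: 14.019 2.596
step 9 , q: -0.655 0.555 , dq: 0.572 3.065 , p_ee: 0.400 -0.173 0.577 , tau: 13.446 2.443
step 10 , q: -0.650 0.586 , dq: 0.587 3.290 , p_ee: 0.392 -0.179 0.578 , tau: 12.905 2.314
step 11 , q: -0.644 0.620 , dq: 0.594 3.510 , p_ee: 0.383 -0.186 0.580 , tau: 12.389 2.201
step 12 , q: -0.638 0.657 , dq: 0.594 3.728 , p_ee: 0.374 -0.192 0.582 , tau: 11.893 2.100
step 13 , q: -0.632 0.695 , dq: 0.585 3.947 , p_ee: 0.364 -0.199 0.583 , tau: 11.410 2.007
step 14 , q: -0.626 0.736 , dq: 0.568 4.170 , p_ee: 0.354 -0.206 0.584 , tau: 10.934 1.917
step 15 , q: -0.621 0.778 , dq: 0.542 4.400 , p_ee: 0.343 -0.213 0.585 , tau: 10.461 1.827
step 16 , q: -0.615 0.824 , dq: 0.506 4.640 , p_ee: 0.331 -0.220 0.586 , tau: 9.982 1.735
step 17 , q: -0.610 0.871 , dq: 0.459 4.893 , p_ee: 0.319 -0.227 0.586 , tau: 9.493 1.636
step 18 , q: -0.606 0.921 , dq: 0.400 5.161 , p_ee: 0.306 -0.233 0.586 , tau: 8.985 1.528
step 19 , q: -0.603 0.974 , dq: 0.327 5.448 , p_ee: 0.293 -0.240 0.585 , tau: 8.451 1.409
step 20 , q: -0.600 1.030 , dq: 0.238 5.758 , p_ee: 0.279 -0.247 0.584 , tau: 7.879 1.273
step 21 , q: -0.598 1.090 , dq: 0.131 6.095 , p_ee: 0.265 -0.253 0.582 , tau: 7.259 1.118
step 22 , q: -0.597 1.153 , dq: 0.003 6.464 , p_ee: 0.250 -0.259 0.580 , tau: 6.572 0.939
step 23 , q: -0.598 1.219 , dq: -0.146 6.864 , p_ee: 0.235 -0.264 0.577 , tau: 5.789 0.733
step 24 , q: -0.600 1.290 , dq: -0.321 7.301 , p_ee: 0.219 -0.268 0.574 , tau: 4.904 0.492
step 25 , q: -0.604 1.365 , dq: -0.525 7.778 , p_ee: 0.203 -0.272 0.570 , tau: 3.903 0.210
step 26 , q: -0.611 1.446 , dq: -0.756 8.281 , p_ee: 0.187 -0.274 0.566 , tau: 2.806 -0.114
step 27 , q: -0.620 1.531 , dq: -1.001 8.782 , p_ee: 0.171 -0.275 0.561 , tau: 1.721 -0.471
step 28 , q: -0.631 1.621 , dq: -1.233 9.211 , p_ee: 0.155 -0.274 0.556 , tau: 0.953 -0.830
step 29 , q: -0.644 1.714 , dq: -1.400 9.455 , p_ee: 0.139 -0.271 0.551 , tau: 1.019 -1.129
step 30 , q: -0.658 1.809 , dq: -1.430 9.372 , p_ee: 0.124 -0.266 0.546 , tau: 2.259 -1.298
step 31 , q: -0.672 1.900 , dq: -1.275 8.891 , p_ee: 0.110 -0.258 0.542 , tau: 4.263 -1.316
step 32 , q: -0.683 1.985 , dq: -0.956 8.095 , p_ee: 0.097 -0.250 0.540 , tau: 6.171 -1.236
step 33 , q: -0.691 2.061 , dq: -0.549 7.164 , p_ee: 0.085 -0.241 0.538 , tau: 7.488 -1.125
step 34 , q: -0.694 2.128 , dq: -0.125 6.245 , p_ee: 0.073 -0.231 0.537 , tau: 8.192 -1.023
step 35 , q: -0.693 2.187 , dq: 0.272 5.420 , p_ee: 0.061 -0.223 0.536 , tau: 8.456 -0.944
step 36 , q: -0.689 2.237 , dq: 0.631 4.699 , p_ee: 0.049 -0.214 0.536 , tau: 8.425 -0.884
step 37 , q: -0.681 2.281 , dq: 0.949 4.078 , p_ee: 0.037 -0.206 0.536 , tau: 8.207 -0.838
step 38 , q: -0.670 2.319 , dq: 1.230 3.546 , p_ee: 0.024 -0.199 0.536 , tau: 7.873 -0.803
step 39 , q: -0.656 2.352 , dq: 1.477 3.090 , p_ee: 0.011 -0.192 0.536 , tau: 7.469 -0.776
step 40 , q: -0.640 2.381 , dq: 1.695 2.699 , p_ee: -0.002 -0.185 0.536 , tau: 7.021 -0.757
step 41 , q: -0.622 2.406 , dq: 1.887 2.362 , p_ee: -0.015 -0.180 0.536 , tau: 6.547 -0.745
step 42 , q: -0.603 2.428 , dq: 2.059 2.071 , p_ee: -0.029 -0.174 0.535 , tau: 6.056 -0.741
step 43 , q: -0.581 2.448 , dq: 2.211 1.818 , p_ee: -0.043 -0.169 0.535 , tau: 5.554 -0.743
step 44 , q: -0.559 2.465 , dq: 2.348 1.598 , p_ee: -0.058 -0.164 0.533 , tau: 5.045 -0.752
step 45 , q: -0.534 2.480 , dq: 2.471 1.407 , p_ee: -0.073 -0.160 0.532 , tau: 4.531 -0.767
step 46 , q: -0.509 2.493 , dq: 2.582 1.240 , p_ee: -0.088 -0.156 0.530 , tau: 4.013 -0.790
step 47 , q: -0.483 2.505 , dq: 2.682 1.094 , p_ee: -0.103 -0.152 0.527 , tau: 3.492 -0.819
step 48 , q: -0.456 2.515 , dq: 2.772 0.965 , p_ee: -0.119 -0.149 0.524 , tau: 2.967 -0.854
step 49 , q: -0.427 2.524 , dq: 2.854 0.853 , p_ee: -0.135 -0.145 0.521 , tau: 2.438 -0.895
step 50 , q: -0.399 2.532 , dq: 2.928 0.754 , p_ee: -0.151 -0.142 0.517 , tau: 1.906 -0.941
step 51 , q: -0.369 2.539 , dq: 2.995 0.666 , p_ee: -0.167 -0.139 0.512 , tau: 1.372 -0.993
step 52 , q: -0.339 2.546 , dq: 3.055 0.589 , p_ee: -0.183 -0.136 0.507 , tau: 0.833 -1.049
step 53 , q: -0.308 2.551 , dq: 3.109 0.521 , p_ee: -0.199 -0.134 0.501 , tau: 0.292 -1.110
step 54 , q: -0.277 2.556 , dq: 3.157 0.461 , p_ee: -0.215 -0.131 0.495 , tau: -0.251 -1.175
step 55 , q: -0.245 2.560 , dq: 3.200 0.408 , p_ee: -0.231 -0.129 0.488 , tau: -0.797 -1.244
step 56 , q: -0.213 2.564 , dq: 3.237 0.361 , p_ee: -0.247 -0.126 0.480 , tau: -1.344 -1.316
step 57 , q: -0.180 2.568 , dq: 3.268 0.319 , p_ee: -0.262 -0.124 0.472 , tau: -1.892 -1.390
step 58 , q: -0.147 2.571 , dq: 3.295 0.281 , p_ee: -0.278 -0.122 0.464 , tau: -2.440 -1.467
step 59 , q: -0.114 2.573 , dq: 3.317 0.248 , p_ee: -0.293 -0.120 0.454 , tau: -2.987 -1.545
step 60 , q: -0.081 2.576 , dq: 3.334 0.218 , p_ee: -0.308 -0.118 0.445 , tau: -3.532 -1.626
step 61 , q: -0.048 2.578 , dq: 3.347 0.191 , p_ee: -0.323 -0.116 0.434 , tau: -4.074 -1.707
step 62 , q: -0.014 2.579 , dq: 3.355 0.167 , p_ee: -0.338 -0.114 0.424 , tau: -4.611 -1.789
step 63 , q: 0.019 2.581 , dq: 3.358 0.145 , p_ee: -0.352 -0.112 0.412 , tau: -5.143 -1.871
step 64 , q: 0.053 2.582 , dq: 3.357 0.125 , p_ee: -0.365 -0.111 0.401 , tau: -5.668 -1.952
step 65 , q: 0.087 2.584 , dq: 3.351 0.107 , p_ee: -0.379 -0.109 0.388


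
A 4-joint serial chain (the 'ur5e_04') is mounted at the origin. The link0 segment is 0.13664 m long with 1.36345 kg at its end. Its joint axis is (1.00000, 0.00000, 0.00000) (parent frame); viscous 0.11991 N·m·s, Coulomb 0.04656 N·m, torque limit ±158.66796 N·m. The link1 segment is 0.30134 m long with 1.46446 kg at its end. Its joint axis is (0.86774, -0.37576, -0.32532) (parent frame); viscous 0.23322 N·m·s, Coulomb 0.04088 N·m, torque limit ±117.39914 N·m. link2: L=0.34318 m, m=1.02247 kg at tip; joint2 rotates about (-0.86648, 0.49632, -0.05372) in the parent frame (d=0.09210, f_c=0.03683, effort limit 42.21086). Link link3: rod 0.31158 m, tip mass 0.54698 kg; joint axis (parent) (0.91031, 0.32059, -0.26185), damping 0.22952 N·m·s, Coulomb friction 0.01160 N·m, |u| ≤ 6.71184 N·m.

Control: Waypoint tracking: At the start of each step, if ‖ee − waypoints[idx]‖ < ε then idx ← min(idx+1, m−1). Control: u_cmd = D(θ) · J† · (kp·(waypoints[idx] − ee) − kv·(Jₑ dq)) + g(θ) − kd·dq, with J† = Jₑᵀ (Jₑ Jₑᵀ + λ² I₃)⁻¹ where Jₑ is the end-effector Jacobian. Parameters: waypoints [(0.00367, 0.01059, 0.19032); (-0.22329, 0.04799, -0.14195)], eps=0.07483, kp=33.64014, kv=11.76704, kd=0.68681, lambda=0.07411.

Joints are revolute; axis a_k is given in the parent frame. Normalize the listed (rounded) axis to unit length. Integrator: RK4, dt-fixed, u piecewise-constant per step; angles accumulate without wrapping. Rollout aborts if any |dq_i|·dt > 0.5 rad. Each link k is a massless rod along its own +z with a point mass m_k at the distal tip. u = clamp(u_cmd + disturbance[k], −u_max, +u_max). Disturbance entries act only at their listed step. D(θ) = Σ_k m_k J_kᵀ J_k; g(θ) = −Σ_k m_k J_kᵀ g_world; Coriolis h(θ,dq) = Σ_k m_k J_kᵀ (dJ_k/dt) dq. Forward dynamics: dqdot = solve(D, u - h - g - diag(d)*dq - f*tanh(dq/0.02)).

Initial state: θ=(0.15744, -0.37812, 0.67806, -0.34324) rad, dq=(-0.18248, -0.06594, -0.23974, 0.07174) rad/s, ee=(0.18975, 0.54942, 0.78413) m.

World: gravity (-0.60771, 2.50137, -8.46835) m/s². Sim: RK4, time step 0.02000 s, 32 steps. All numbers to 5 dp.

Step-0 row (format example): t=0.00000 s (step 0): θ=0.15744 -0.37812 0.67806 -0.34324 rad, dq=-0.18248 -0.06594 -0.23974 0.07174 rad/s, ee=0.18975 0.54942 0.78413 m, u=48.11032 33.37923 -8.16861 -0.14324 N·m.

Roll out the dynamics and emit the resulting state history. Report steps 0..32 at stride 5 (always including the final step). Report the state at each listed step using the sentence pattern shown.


t=0.10000 s (step 5): θ=0.34852 -0.37193 0.90353 -0.49141 rad, dq=2.88116 0.24381 3.39357 -1.59969 rad/s, ee=0.18233 0.48519 0.73649 m, u=10.40483 9.20615 -5.39794 0.58697 N·m.
t=0.20000 s (step 10): θ=0.63031 -0.33040 1.23289 -0.62348 rad, dq=2.65159 0.51686 3.05713 -1.07482 rad/s, ee=0.16929 0.36375 0.67141 m, u=-0.68161 1.51660 -3.89506 0.39566 N·m.
t=0.30000 s (step 15): θ=0.87263 -0.27590 1.51043 -0.71228 rad, dq=2.20896 0.55367 2.51794 -0.72110 rad/s, ee=0.14784 0.25870 0.60365 m, u=-3.86162 -0.38667 -4.21040 0.47687 N·m.
t=0.40000 s (step 20): θ=1.07462 -0.22112 1.74018 -0.77144 rad, dq=1.85034 0.53695 2.09593 -0.47412 rad/s, ee=0.12318 0.18107 0.53666 m, u=-5.41655 -1.20072 -4.70826 0.52238 N·m.
t=0.50000 s (step 25): θ=1.24540 -0.16872 1.93196 -0.80970 rad, dq=1.58083 0.50964 1.75188 -0.29887 rad/s, ee=0.09850 0.12609 0.47517 m, u=-6.51161 -1.80411 -4.99631 0.52376 N·m.
t=0.60000 s (step 30): θ=1.39286 -0.11914 2.09233 -0.83300 rad, dq=1.37967 0.48144 1.46508 -0.17250 rad/s, ee=0.07561 0.08734 0.42183 m, u=-7.33785 -2.29990 -5.07733 0.50584 N·m.
t=0.64000 s (step 32): θ=1.44669 -0.10010 2.14889 -0.83910 rad, dq=1.31395 0.47053 1.36462 -0.13198 rad/s, ee=0.06719 0.07520 0.40296 m.


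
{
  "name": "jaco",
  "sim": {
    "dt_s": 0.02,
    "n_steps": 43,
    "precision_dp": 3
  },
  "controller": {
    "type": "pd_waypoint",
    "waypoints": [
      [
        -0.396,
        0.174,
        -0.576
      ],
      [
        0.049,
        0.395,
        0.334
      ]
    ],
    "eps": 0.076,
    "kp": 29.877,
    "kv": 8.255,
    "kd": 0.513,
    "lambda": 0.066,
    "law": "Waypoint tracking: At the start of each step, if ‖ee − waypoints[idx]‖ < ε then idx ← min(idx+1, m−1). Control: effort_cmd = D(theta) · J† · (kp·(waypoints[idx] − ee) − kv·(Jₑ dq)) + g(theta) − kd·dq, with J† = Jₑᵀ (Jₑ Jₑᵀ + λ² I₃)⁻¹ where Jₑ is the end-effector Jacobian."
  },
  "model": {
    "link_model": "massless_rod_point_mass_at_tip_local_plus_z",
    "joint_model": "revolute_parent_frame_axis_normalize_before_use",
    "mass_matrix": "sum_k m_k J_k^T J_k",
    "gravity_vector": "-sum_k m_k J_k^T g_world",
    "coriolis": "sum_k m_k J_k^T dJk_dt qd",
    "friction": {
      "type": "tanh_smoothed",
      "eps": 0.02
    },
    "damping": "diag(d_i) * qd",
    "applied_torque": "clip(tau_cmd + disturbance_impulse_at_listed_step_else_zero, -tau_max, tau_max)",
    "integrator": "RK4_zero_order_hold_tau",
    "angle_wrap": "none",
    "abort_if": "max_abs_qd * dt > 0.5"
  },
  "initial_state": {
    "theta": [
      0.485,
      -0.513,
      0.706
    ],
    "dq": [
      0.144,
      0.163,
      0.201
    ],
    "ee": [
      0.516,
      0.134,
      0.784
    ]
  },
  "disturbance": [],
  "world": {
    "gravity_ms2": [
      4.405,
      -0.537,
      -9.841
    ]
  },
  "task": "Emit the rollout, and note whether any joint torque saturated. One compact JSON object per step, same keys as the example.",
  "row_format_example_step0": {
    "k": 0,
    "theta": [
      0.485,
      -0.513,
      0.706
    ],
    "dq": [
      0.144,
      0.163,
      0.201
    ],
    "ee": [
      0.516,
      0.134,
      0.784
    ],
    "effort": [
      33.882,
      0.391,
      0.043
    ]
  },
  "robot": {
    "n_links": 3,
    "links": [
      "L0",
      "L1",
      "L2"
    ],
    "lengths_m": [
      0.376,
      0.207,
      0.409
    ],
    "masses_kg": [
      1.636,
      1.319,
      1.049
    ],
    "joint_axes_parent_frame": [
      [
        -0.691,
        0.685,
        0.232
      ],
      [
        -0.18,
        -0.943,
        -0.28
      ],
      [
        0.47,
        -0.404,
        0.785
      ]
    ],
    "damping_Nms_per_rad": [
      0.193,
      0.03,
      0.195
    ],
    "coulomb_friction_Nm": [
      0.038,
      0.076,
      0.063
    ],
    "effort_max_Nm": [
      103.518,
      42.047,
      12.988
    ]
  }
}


{"k":1,"theta":[0.503,-0.496,0.754],"dq":[1.665,1.519,4.526],"ee":[0.516,0.135,0.782],"effort":[33.747,0.76,-2.056]}
{"k":2,"theta":[0.549,-0.454,0.871],"dq":[2.855,2.723,7.108],"ee":[0.517,0.14,0.775],"effort":[31.486,1.848,-2.786]}
{"k":3,"theta":[0.616,-0.387,1.031],"dq":[3.833,3.982,8.824],"ee":[0.518,0.15,0.761],"effort":[22.581,3.65,-2.964]}
{"k":4,"theta":[0.699,-0.297,1.214],"dq":[4.464,5.072,9.481],"ee":[0.52,0.169,0.741],"effort":[8.914,5.823,-2.83]}
{"k":5,"theta":[0.79,-0.189,1.4],"dq":[4.699,5.716,9.005],"ee":[0.522,0.195,0.715],"effort":[-4.96,7.926,-2.591]}
{"k":6,"theta":[0.884,-0.073,1.567],"dq":[4.652,5.844,7.73],"ee":[0.525,0.229,0.686],"effort":[-16.141,9.702,-2.401]}
{"k":7,"theta":[0.975,0.042,1.706],"dq":[4.479,5.638,6.199],"ee":[0.528,0.267,0.654],"effort":[-23.794,11.022,-2.338]}
{"k":8,"theta":[1.062,0.152,1.816],"dq":[4.287,5.366,4.879],"ee":[0.529,0.309,0.622],"effort":[-28.239,11.857,-2.438]}
{"k":9,"theta":[1.146,0.257,1.903],"dq":[4.112,5.182,3.946],"ee":[0.528,0.351,0.59],"effort":[-30.292,12.286,-2.677]}
{"k":10,"theta":[1.227,0.36,1.975],"dq":[3.961,5.099,3.324],"ee":[0.523,0.392,0.558],"effort":[-30.753,12.421,-2.977]}
{"k":11,"theta":[1.305,0.461,2.037],"dq":[3.834,5.075,2.874],"ee":[0.514,0.431,0.527],"effort":[-30.161,12.347,-3.26]}
{"k":12,"theta":[1.381,0.562,2.089],"dq":[3.735,5.074,2.494],"ee":[0.501,0.468,0.496],"effort":[-28.809,12.111,-3.473]}
{"k":13,"theta":[1.455,0.663,2.135],"dq":[3.671,5.076,2.13],"ee":[0.485,0.501,0.466],"effort":[-26.862,11.747,-3.595]}
{"k":14,"theta":[1.528,0.765,2.173],"dq":[3.651,5.067,1.75],"ee":[0.466,0.532,0.436],"effort":[-24.44,11.292,-3.622]}
{"k":15,"theta":[1.601,0.866,2.204],"dq":[3.682,5.044,1.342],"ee":[0.443,0.559,0.407],"effort":[-21.685,10.79,-3.562]}
{"k":16,"theta":[1.676,0.966,2.226],"dq":[3.772,5.005,0.909],"ee":[0.417,0.583,0.378],"effort":[-18.769,10.297,-3.436]}
{"k":17,"theta":[1.753,1.065,2.239],"dq":[3.925,4.953,0.462],"ee":[0.389,0.604,0.349],"effort":[-15.885,9.861,-3.269]}
{"k":18,"theta":[1.833,1.164,2.244],"dq":[4.142,4.891,0.029],"ee":[0.358,0.621,0.319],"effort":[-13.199,9.513,-3.093]}
{"k":19,"theta":[1.919,1.261,2.241],"dq":[4.416,4.866,-0.248],"ee":[0.327,0.633,0.288],"effort":[-10.844,9.234,-3.003]}
{"k":20,"theta":[2.011,1.358,2.232],"dq":[4.751,4.764,-0.623],"ee":[0.294,0.642,0.256],"effort":[-8.791,9.02,-2.849]}
{"k":21,"theta":[2.109,1.452,2.216],"dq":[5.132,4.613,-0.974],"ee":[0.261,0.646,0.222],"effort":[-7.047,8.858,-2.704]}
{"k":22,"theta":[2.216,1.542,2.194],"dq":[5.544,4.407,-1.274],"ee":[0.228,0.646,0.187],"effort":[-5.598,8.72,-2.586]}
{"k":23,"theta":[2.331,1.628,2.166],"dq":[5.968,4.136,-1.513],"ee":[0.197,0.642,0.15],"effort":[-4.433,8.589,-2.503]}
{"k":24,"theta":[2.455,1.707,2.133],"dq":[6.379,3.795,-1.675],"ee":[0.166,0.635,0.113],"effort":[-3.543,8.469,-2.47]}
{"k":25,"theta":[2.586,1.779,2.099],"dq":[6.747,3.393,-1.733],"ee":[0.137,0.625,0.074],"effort":[-2.914,8.379,-2.508]}
{"k":26,"theta":[2.724,1.842,2.064],"dq":[7.043,2.947,-1.671],"ee":[0.109,0.613,0.033],"effort":[-2.515,8.342,-2.628]}
{"k":27,"theta":[2.868,1.896,2.032],"dq":[7.241,2.476,-1.486],"ee":[0.082,0.599,-0.008],"effort":[-2.315,8.368,-2.827]}
{"k":28,"theta":[3.013,1.941,2.005],"dq":[7.321,2.0,-1.197],"ee":[0.056,0.585,-0.05],"effort":[-2.298,8.445,-3.086]}
{"k":29,"theta":[3.16,1.976,1.984],"dq":[7.274,1.53,-0.836],"ee":[0.028,0.569,-0.093],"effort":[-2.456,8.549,-3.376]}
{"k":30,"theta":[3.304,2.002,1.97],"dq":[7.095,1.076,-0.446],"ee":[-0.0,0.551,-0.135],"effort":[-2.776,8.656,-3.663]}
{"k":31,"theta":[3.443,2.019,1.965],"dq":[6.788,0.643,-0.065],"ee":[-0.031,0.532,-0.177],"effort":[-3.21,8.744,-3.919]}
{"k":32,"theta":[3.574,2.027,1.966],"dq":[6.374,0.192,0.158],"ee":[-0.063,0.512,-0.217],"effort":[-3.668,8.813,-4.048]}
{"k":33,"theta":[3.697,2.027,1.972],"dq":[5.857,-0.18,0.434],"ee":[-0.098,0.489,-0.254],"effort":[-4.055,8.804,-4.175]}
{"k":34,"theta":[3.808,2.02,1.982],"dq":[5.27,-0.504,0.657],"ee":[-0.133,0.465,-0.288],"effort":[-4.278,8.722,-4.235]}
{"k":35,"theta":[3.907,2.007,1.997],"dq":[4.644,-0.797,0.781],"ee":[-0.169,0.441,-0.317],"effort":[-4.258,8.581,-4.201]}
{"k":36,"theta":[3.994,1.988,2.013],"dq":[4.006,-1.041,0.843],"ee":[-0.204,0.415,-0.343],"effort":[-3.958,8.373,-4.098]}
{"k":37,"theta":[4.068,1.966,2.03],"dq":[3.383,-1.232,0.859],"ee":[-0.238,0.39,-0.364],"effort":[-3.381,8.099,-3.937]}
{"k":38,"theta":[4.129,1.939,2.047],"dq":[2.795,-1.369,0.845],"ee":[-0.27,0.366,-0.382],"effort":[-2.563,7.765,-3.733]}
{"k":39,"theta":[4.18,1.911,2.064],"dq":[2.257,-1.453,0.813],"ee":[-0.299,0.343,-0.397],"effort":[-1.556,7.385,-3.499]}
{"k":40,"theta":[4.22,1.882,2.08],"dq":[1.777,-1.492,0.771],"ee":[-0.325,0.322,-0.409],"effort":[-0.42,6.973,-3.248]}
{"k":41,"theta":[4.252,1.852,2.095],"dq":[1.359,-1.493,0.724],"ee":[-0.348,0.303,-0.42],"effort":[0.785,6.546,-2.99]}
{"k":42,"theta":[4.275,1.822,2.109],"dq":[1.0,-1.464,0.675],"ee":[-0.368,0.285,-0.429],"effort":[2.009,6.119,-2.733]}
{"k":43,"theta":[4.292,1.793,2.122],"dq":[0.697,-1.415,0.626],"ee":[-0.385,0.269,-0.437]}
{"summary": "any joint saturated: no"}
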